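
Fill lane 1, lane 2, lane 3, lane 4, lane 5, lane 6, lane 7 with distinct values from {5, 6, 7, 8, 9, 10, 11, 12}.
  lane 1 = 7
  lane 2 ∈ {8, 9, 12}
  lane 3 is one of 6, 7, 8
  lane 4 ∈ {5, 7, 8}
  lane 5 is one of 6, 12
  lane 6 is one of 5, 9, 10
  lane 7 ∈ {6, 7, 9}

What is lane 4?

lane 1's domain is down to {7}, so lane 1 = 7. Eliminate 7 elsewhere: lane 3, lane 4, lane 7.
The 6 still-open variables draw from only 6 values {5, 6, 8, 9, 10, 12}, so each is used; only lane 6 can be 10, hence lane 6 = 10.
Among the 5 still-open variables, 5 fits only lane 4 (and all 5 values in {5, 6, 8, 9, 12} must be used), so lane 4 = 5.

5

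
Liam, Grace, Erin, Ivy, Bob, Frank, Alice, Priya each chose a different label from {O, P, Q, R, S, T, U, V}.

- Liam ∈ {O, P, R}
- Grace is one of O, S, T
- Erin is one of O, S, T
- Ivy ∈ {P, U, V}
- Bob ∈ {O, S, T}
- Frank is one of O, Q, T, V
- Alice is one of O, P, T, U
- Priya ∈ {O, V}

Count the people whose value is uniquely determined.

3

Among the 8 variables, Q fits only Frank (and all 8 values in {O, P, Q, R, S, T, U, V} must be used), so Frank = Q.
The 7 still-open variables draw from only 7 values {O, P, R, S, T, U, V}, so each is used; only Liam can be R, hence Liam = R.
The 3 variables Grace, Erin, Bob are confined to {O, S, T}, which locks those values in; drop them from Alice, Priya.
Priya's domain is down to {V}, so Priya = V. Strike V from Ivy.
Determined: Liam=R, Frank=Q, Priya=V. The other people each still have more than one consistent value. That makes 3.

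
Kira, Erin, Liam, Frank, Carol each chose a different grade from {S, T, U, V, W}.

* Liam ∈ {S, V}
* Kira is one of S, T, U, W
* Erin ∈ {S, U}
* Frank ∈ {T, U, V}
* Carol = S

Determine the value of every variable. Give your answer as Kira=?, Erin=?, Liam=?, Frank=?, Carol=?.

Kira=W, Erin=U, Liam=V, Frank=T, Carol=S

Carol must be S (only option left). Strike S from Kira, Erin, Liam.
Erin has just one choice, so Erin = U. Eliminate U elsewhere: Kira, Frank.
Liam's domain is down to {V}, so Liam = V. Eliminate V elsewhere: Frank.
Frank's domain is down to {T}, so Frank = T. Eliminate T elsewhere: Kira.
Kira has just one choice, so Kira = W.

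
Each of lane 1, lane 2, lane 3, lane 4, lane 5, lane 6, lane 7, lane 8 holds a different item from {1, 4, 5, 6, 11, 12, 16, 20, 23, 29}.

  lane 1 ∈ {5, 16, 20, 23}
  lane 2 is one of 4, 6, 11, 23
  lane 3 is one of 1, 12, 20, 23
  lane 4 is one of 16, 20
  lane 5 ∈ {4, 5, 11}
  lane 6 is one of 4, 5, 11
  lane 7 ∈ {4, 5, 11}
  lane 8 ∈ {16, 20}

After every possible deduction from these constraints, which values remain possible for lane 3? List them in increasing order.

1, 12

The 2 variables lane 4 and lane 8 are confined to {16, 20}, which locks those values in; drop them from lane 1, lane 3.
lane 5, lane 6, lane 7 share exactly the 3 values {4, 5, 11}; by pigeonhole those values go to them, so strike 4, 5, 11 from lane 1, lane 2.
That leaves lane 1 = 23. So lane 2, lane 3 can't be 23.
lane 2 has just one choice, so lane 2 = 6.
No further eliminations apply; lane 3 can still be any of 1, 12.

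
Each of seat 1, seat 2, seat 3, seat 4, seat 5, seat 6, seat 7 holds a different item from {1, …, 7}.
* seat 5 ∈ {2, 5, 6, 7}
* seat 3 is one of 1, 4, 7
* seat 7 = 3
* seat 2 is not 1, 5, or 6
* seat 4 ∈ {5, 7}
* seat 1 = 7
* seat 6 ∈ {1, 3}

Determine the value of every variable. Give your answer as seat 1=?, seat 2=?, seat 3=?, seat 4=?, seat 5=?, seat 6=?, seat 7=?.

seat 1 must be 7 (only option left). Strike 7 from seat 2, seat 3, seat 4, seat 5.
seat 4 has just one choice, so seat 4 = 5. Strike 5 from seat 5.
That leaves seat 7 = 3. Eliminate 3 elsewhere: seat 2, seat 6.
That leaves seat 6 = 1. Remove 1 from seat 3.
seat 3 must be 4 (only option left). Remove 4 from seat 2.
That leaves seat 2 = 2. So seat 5 can't be 2.
seat 5 must be 6 (only option left).

seat 1=7, seat 2=2, seat 3=4, seat 4=5, seat 5=6, seat 6=1, seat 7=3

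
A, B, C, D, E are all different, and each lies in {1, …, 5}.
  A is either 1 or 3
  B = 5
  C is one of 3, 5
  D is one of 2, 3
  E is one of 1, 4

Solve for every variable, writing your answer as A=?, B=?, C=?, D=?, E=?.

B's domain is down to {5}, so B = 5. Strike 5 from C.
C's domain is down to {3}, so C = 3. Remove 3 from A, D.
That leaves D = 2.
A's domain is down to {1}, so A = 1. Eliminate 1 elsewhere: E.
E has just one choice, so E = 4.

A=1, B=5, C=3, D=2, E=4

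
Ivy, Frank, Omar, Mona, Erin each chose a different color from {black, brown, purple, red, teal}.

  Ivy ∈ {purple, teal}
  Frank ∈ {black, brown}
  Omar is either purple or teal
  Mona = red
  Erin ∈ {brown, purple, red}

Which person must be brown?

Mona has just one choice, so Mona = red. Strike red from Erin.
The 4 still-open variables draw from only 4 values {black, brown, purple, teal}, so each is used; only Frank can be black, hence Frank = black.
The 3 still-open variables draw from only 3 values {brown, purple, teal}, so each is used; only Erin can be brown, hence Erin = brown.

Erin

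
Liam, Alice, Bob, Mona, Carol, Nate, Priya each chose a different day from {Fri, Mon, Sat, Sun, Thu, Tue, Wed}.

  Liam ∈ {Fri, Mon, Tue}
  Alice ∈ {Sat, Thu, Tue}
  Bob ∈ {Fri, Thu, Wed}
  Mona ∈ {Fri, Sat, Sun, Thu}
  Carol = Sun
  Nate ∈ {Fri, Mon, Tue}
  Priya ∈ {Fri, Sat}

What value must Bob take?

Wed

Carol must be Sun (only option left). Strike Sun from Mona.
The 6 still-open variables together cover exactly {Fri, Mon, Sat, Thu, Tue, Wed} — 6 values for 6 variables — and Wed appears only in Bob's list, so Bob = Wed.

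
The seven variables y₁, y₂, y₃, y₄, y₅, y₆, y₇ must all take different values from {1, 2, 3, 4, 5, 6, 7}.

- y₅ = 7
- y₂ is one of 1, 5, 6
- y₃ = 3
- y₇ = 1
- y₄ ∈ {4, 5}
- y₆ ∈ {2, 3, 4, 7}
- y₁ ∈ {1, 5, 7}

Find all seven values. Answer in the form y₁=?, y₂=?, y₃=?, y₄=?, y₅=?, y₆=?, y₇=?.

y₃ has just one choice, so y₃ = 3. Strike 3 from y₆.
y₅'s domain is down to {7}, so y₅ = 7. Remove 7 from y₁, y₆.
y₇'s domain is down to {1}, so y₇ = 1. Remove 1 from y₁, y₂.
That leaves y₁ = 5. So y₂, y₄ can't be 5.
That leaves y₂ = 6.
y₄ has just one choice, so y₄ = 4. Remove 4 from y₆.
y₆'s domain is down to {2}, so y₆ = 2.

y₁=5, y₂=6, y₃=3, y₄=4, y₅=7, y₆=2, y₇=1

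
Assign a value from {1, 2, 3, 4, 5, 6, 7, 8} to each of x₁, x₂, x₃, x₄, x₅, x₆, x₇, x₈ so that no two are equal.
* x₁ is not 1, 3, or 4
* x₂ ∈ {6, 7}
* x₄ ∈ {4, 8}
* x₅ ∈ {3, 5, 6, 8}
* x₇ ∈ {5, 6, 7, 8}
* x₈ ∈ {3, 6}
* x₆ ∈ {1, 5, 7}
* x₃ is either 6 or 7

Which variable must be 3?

Among the 8 variables, 1 fits only x₆ (and all 8 values in {1, 2, 3, 4, 5, 6, 7, 8} must be used), so x₆ = 1.
Among the 7 still-open variables, 2 fits only x₁ (and all 7 values in {2, 3, 4, 5, 6, 7, 8} must be used), so x₁ = 2.
Among the 6 still-open variables, 4 fits only x₄ (and all 6 values in {3, 4, 5, 6, 7, 8} must be used), so x₄ = 4.
The 2 variables x₂ and x₃ are confined to {6, 7}, which locks those values in; drop them from x₅, x₇, x₈.
So 3 goes to x₈.

x₈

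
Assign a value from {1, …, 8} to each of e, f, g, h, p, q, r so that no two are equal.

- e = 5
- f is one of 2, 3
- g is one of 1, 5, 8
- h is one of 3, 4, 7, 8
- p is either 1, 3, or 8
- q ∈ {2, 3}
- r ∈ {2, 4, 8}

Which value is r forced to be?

e must be 5 (only option left). Strike 5 from g.
The 6 still-open variables draw from only 6 values {1, 2, 3, 4, 7, 8}, so each is used; only h can be 7, hence h = 7.
Among the 5 still-open variables, 4 fits only r (and all 5 values in {1, 2, 3, 4, 8} must be used), so r = 4.

4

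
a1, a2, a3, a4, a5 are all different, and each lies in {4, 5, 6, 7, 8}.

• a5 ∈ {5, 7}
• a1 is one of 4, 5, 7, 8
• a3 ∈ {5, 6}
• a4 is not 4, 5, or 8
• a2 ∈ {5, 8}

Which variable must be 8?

The 5 variables draw from only 5 values {4, 5, 6, 7, 8}, so each is used; only a1 can be 4, hence a1 = 4.
The 4 still-open variables draw from only 4 values {5, 6, 7, 8}, so each is used; only a2 can be 8, hence a2 = 8.

a2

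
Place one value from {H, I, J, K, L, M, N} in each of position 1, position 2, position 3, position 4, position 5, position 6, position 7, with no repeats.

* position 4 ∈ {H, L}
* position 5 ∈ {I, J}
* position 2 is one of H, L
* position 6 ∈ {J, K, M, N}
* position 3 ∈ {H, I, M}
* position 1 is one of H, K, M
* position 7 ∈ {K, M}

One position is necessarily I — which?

position 3

The 7 variables draw from only 7 values {H, I, J, K, L, M, N}, so each is used; only position 6 can be N, hence position 6 = N.
The 6 still-open variables draw from only 6 values {H, I, J, K, L, M}, so each is used; only position 5 can be J, hence position 5 = J.
The 5 still-open variables together cover exactly {H, I, K, L, M} — 5 values for 5 variables — and I appears only in position 3's list, so position 3 = I.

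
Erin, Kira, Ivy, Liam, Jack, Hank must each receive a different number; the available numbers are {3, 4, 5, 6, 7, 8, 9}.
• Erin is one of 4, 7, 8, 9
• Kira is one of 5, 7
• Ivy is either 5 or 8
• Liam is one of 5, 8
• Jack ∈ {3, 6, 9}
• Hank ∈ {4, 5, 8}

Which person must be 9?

The 2 variables Ivy and Liam are confined to {5, 8}, which locks those values in; drop them from Erin, Kira, Hank.
Kira has just one choice, so Kira = 7. Eliminate 7 elsewhere: Erin.
Hank must be 4 (only option left). Remove 4 from Erin.
So 9 goes to Erin.

Erin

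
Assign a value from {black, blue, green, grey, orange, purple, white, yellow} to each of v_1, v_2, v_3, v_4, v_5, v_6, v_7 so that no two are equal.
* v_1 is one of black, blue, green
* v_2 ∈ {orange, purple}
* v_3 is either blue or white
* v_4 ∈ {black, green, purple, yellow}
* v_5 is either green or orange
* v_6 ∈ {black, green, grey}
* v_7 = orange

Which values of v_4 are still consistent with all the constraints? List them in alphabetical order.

black, yellow

v_7's domain is down to {orange}, so v_7 = orange. Remove orange from v_2, v_5.
v_2 must be purple (only option left). Eliminate purple elsewhere: v_4.
v_5 has just one choice, so v_5 = green. Strike green from v_1, v_4, v_6.
No further eliminations apply; v_4 can still be any of black, yellow.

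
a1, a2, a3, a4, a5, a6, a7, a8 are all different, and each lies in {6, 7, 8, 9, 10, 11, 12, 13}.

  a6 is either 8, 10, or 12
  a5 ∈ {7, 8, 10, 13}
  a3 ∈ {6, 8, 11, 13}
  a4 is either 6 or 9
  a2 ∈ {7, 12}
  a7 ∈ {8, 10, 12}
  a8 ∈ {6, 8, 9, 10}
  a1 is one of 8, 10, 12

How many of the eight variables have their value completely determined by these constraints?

Among the 8 variables, 11 fits only a3 (and all 8 values in {6, 7, 8, 9, 10, 11, 12, 13} must be used), so a3 = 11.
The 7 still-open variables together cover exactly {6, 7, 8, 9, 10, 12, 13} — 7 values for 7 variables — and 13 appears only in a5's list, so a5 = 13.
Among the 6 still-open variables, 7 fits only a2 (and all 6 values in {6, 7, 8, 9, 10, 12} must be used), so a2 = 7.
The 3 variables a1, a6, a7 are confined to {8, 10, 12}, which locks those values in; drop them from a8.
Determined: a2=7, a3=11, a5=13. The other variables each still have more than one consistent value. That makes 3.

3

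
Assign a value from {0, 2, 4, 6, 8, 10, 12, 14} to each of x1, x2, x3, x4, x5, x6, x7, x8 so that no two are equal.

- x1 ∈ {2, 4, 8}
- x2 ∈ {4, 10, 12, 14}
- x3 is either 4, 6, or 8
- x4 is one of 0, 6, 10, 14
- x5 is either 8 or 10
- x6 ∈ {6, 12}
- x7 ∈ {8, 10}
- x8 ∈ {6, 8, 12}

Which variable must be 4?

The 8 variables draw from only 8 values {0, 2, 4, 6, 8, 10, 12, 14}, so each is used; only x4 can be 0, hence x4 = 0.
The 7 still-open variables draw from only 7 values {2, 4, 6, 8, 10, 12, 14}, so each is used; only x1 can be 2, hence x1 = 2.
The 6 still-open variables together cover exactly {4, 6, 8, 10, 12, 14} — 6 values for 6 variables — and 14 appears only in x2's list, so x2 = 14.
The 5 still-open variables draw from only 5 values {4, 6, 8, 10, 12}, so each is used; only x3 can be 4, hence x3 = 4.

x3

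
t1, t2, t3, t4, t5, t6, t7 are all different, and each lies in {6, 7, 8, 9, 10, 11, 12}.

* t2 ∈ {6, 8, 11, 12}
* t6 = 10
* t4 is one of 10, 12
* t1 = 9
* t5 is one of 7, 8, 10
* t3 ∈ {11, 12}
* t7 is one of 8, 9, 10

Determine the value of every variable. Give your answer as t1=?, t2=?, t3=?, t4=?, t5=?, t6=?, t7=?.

t1=9, t2=6, t3=11, t4=12, t5=7, t6=10, t7=8

t1 must be 9 (only option left). Eliminate 9 elsewhere: t7.
t6's domain is down to {10}, so t6 = 10. So t4, t5, t7 can't be 10.
t7 has just one choice, so t7 = 8. So t2, t5 can't be 8.
t4's domain is down to {12}, so t4 = 12. Eliminate 12 elsewhere: t2, t3.
t5's domain is down to {7}, so t5 = 7.
t3 must be 11 (only option left). Remove 11 from t2.
t2's domain is down to {6}, so t2 = 6.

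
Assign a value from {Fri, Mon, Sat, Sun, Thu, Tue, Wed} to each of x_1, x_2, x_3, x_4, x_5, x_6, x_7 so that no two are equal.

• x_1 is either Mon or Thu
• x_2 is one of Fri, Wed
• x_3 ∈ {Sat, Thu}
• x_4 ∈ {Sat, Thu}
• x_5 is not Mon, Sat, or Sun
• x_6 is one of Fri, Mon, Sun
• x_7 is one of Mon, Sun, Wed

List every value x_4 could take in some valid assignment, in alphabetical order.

Sat, Thu

The 7 variables together cover exactly {Fri, Mon, Sat, Sun, Thu, Tue, Wed} — 7 values for 7 variables — and Tue appears only in x_5's list, so x_5 = Tue.
x_3 and x_4 between them cover only {Sat, Thu} — a naked pair. Remove those values from x_1.
x_1's domain is down to {Mon}, so x_1 = Mon. Eliminate Mon elsewhere: x_6, x_7.
No further eliminations apply; x_4 can still be any of Sat, Thu.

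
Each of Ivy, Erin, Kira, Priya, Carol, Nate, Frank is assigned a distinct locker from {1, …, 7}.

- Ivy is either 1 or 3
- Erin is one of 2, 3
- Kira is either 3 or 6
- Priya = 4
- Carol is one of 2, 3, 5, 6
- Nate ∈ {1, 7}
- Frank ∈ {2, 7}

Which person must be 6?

Kira

Priya has just one choice, so Priya = 4.
The 6 still-open variables together cover exactly {1, 2, 3, 5, 6, 7} — 6 values for 6 variables — and 5 appears only in Carol's list, so Carol = 5.
The 5 still-open variables draw from only 5 values {1, 2, 3, 6, 7}, so each is used; only Kira can be 6, hence Kira = 6.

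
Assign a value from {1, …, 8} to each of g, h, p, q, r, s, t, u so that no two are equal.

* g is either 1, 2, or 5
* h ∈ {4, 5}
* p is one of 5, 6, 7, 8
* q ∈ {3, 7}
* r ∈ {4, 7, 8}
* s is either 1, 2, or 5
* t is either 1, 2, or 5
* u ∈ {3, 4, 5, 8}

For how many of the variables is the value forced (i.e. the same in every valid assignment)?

2

The 8 variables draw from only 8 values {1, 2, 3, 4, 5, 6, 7, 8}, so each is used; only p can be 6, hence p = 6.
g, s, t between them cover only {1, 2, 5} — a naked triple. Remove those values from h, u.
h's domain is down to {4}, so h = 4. Eliminate 4 elsewhere: r, u.
Determined: h=4, p=6. The other variables each still have more than one consistent value. That makes 2.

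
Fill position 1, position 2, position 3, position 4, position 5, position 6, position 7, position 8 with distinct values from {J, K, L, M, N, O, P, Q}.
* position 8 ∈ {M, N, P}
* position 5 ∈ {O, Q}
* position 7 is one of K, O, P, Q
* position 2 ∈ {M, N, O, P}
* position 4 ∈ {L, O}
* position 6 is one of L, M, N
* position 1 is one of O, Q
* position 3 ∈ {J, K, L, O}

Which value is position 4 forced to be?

Among the 8 variables, J fits only position 3 (and all 8 values in {J, K, L, M, N, O, P, Q} must be used), so position 3 = J.
The 7 still-open variables together cover exactly {K, L, M, N, O, P, Q} — 7 values for 7 variables — and K appears only in position 7's list, so position 7 = K.
The 2 variables position 1 and position 5 are confined to {O, Q}, which locks those values in; drop them from position 2, position 4.
So position 4 = L.

L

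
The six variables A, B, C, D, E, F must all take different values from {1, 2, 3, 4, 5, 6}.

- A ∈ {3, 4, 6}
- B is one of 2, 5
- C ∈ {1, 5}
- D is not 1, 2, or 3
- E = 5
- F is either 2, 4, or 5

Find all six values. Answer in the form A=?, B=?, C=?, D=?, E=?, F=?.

E has just one choice, so E = 5. So B, C, D, F can't be 5.
B has just one choice, so B = 2. Remove 2 from F.
That leaves C = 1.
F's domain is down to {4}, so F = 4. Remove 4 from A, D.
D's domain is down to {6}, so D = 6. Eliminate 6 elsewhere: A.
That leaves A = 3.

A=3, B=2, C=1, D=6, E=5, F=4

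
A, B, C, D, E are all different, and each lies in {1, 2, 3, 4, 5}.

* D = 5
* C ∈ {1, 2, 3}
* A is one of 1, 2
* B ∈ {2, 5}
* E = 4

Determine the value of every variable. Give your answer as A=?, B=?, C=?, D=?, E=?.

D must be 5 (only option left). Remove 5 from B.
E has just one choice, so E = 4.
B has just one choice, so B = 2. Remove 2 from A, C.
A has just one choice, so A = 1. Remove 1 from C.
C's domain is down to {3}, so C = 3.

A=1, B=2, C=3, D=5, E=4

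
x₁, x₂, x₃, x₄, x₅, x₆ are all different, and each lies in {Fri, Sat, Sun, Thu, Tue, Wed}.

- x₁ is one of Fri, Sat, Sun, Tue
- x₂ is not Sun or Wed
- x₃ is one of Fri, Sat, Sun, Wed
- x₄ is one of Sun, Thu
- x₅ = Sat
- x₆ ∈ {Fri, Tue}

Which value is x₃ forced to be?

Wed

x₅ has just one choice, so x₅ = Sat. Remove Sat from x₁, x₂, x₃.
The 5 still-open variables together cover exactly {Fri, Sun, Thu, Tue, Wed} — 5 values for 5 variables — and Wed appears only in x₃'s list, so x₃ = Wed.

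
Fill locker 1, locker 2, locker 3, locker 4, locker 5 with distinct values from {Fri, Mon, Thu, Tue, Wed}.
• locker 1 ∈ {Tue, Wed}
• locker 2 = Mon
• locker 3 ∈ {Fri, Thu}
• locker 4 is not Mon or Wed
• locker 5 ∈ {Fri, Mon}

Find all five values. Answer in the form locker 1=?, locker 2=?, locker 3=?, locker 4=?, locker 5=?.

locker 1=Wed, locker 2=Mon, locker 3=Thu, locker 4=Tue, locker 5=Fri

locker 2's domain is down to {Mon}, so locker 2 = Mon. Remove Mon from locker 5.
locker 5 must be Fri (only option left). So locker 3, locker 4 can't be Fri.
locker 3 must be Thu (only option left). Remove Thu from locker 4.
That leaves locker 4 = Tue. So locker 1 can't be Tue.
locker 1 has just one choice, so locker 1 = Wed.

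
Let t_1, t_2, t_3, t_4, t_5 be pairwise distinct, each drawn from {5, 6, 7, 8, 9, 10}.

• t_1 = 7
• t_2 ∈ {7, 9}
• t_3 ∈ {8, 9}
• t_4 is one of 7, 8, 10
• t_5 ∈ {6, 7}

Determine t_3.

t_1 has just one choice, so t_1 = 7. Eliminate 7 elsewhere: t_2, t_4, t_5.
t_2's domain is down to {9}, so t_2 = 9. So t_3 can't be 9.
So t_3 = 8.

8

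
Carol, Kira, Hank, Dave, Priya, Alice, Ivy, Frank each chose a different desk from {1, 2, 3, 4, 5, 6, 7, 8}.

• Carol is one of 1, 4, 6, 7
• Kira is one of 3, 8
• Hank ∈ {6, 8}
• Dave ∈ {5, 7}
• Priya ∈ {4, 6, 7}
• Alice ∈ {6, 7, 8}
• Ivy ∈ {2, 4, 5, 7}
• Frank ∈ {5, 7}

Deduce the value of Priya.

4

Among the 8 variables, 1 fits only Carol (and all 8 values in {1, 2, 3, 4, 5, 6, 7, 8} must be used), so Carol = 1.
The 7 still-open variables together cover exactly {2, 3, 4, 5, 6, 7, 8} — 7 values for 7 variables — and 2 appears only in Ivy's list, so Ivy = 2.
The 6 still-open variables together cover exactly {3, 4, 5, 6, 7, 8} — 6 values for 6 variables — and 3 appears only in Kira's list, so Kira = 3.
The 5 still-open variables draw from only 5 values {4, 5, 6, 7, 8}, so each is used; only Priya can be 4, hence Priya = 4.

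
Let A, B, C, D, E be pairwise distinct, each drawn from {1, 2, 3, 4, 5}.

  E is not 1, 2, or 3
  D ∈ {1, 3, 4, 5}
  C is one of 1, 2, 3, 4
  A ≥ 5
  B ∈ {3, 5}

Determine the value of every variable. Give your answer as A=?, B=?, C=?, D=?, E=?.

A=5, B=3, C=2, D=1, E=4

A's domain is down to {5}, so A = 5. Strike 5 from B, D, E.
B has just one choice, so B = 3. Eliminate 3 elsewhere: C, D.
That leaves E = 4. Remove 4 from C, D.
D's domain is down to {1}, so D = 1. Remove 1 from C.
C has just one choice, so C = 2.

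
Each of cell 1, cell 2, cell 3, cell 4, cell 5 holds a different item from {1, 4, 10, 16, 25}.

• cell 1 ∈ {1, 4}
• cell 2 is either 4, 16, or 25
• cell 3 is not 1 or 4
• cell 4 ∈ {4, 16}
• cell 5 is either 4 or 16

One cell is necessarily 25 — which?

cell 2

Among the 5 variables, 1 fits only cell 1 (and all 5 values in {1, 4, 10, 16, 25} must be used), so cell 1 = 1.
Among the 4 still-open variables, 10 fits only cell 3 (and all 4 values in {4, 10, 16, 25} must be used), so cell 3 = 10.
The 3 still-open variables together cover exactly {4, 16, 25} — 3 values for 3 variables — and 25 appears only in cell 2's list, so cell 2 = 25.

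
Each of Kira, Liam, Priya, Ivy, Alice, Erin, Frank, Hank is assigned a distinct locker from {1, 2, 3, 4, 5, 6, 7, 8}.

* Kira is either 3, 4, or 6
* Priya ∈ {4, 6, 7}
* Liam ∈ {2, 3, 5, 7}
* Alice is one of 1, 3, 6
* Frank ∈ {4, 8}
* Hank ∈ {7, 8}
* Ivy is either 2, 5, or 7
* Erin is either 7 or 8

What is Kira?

The 8 variables draw from only 8 values {1, 2, 3, 4, 5, 6, 7, 8}, so each is used; only Alice can be 1, hence Alice = 1.
Erin and Hank share exactly the 2 values {7, 8}; by pigeonhole those values go to them, so strike 7, 8 from Liam, Priya, Ivy, Frank.
Frank's domain is down to {4}, so Frank = 4. Remove 4 from Kira, Priya.
Priya's domain is down to {6}, so Priya = 6. Remove 6 from Kira.
So Kira = 3.

3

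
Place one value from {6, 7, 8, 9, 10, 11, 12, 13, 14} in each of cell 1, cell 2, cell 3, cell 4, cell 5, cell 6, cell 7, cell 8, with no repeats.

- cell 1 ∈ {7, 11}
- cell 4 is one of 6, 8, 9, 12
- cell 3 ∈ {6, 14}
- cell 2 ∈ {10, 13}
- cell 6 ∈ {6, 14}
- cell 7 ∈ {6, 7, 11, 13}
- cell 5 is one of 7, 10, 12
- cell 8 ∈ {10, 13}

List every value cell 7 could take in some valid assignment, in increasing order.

7, 11

cell 2 and cell 8 between them cover only {10, 13} — a naked pair. Remove those values from cell 5, cell 7.
cell 3 and cell 6 share exactly the 2 values {6, 14}; by pigeonhole those values go to them, so strike 6, 14 from cell 4, cell 7.
The 2 variables cell 1 and cell 7 are confined to {7, 11}, which locks those values in; drop them from cell 5.
That leaves cell 5 = 12. Remove 12 from cell 4.
No further eliminations apply; cell 7 can still be any of 7, 11.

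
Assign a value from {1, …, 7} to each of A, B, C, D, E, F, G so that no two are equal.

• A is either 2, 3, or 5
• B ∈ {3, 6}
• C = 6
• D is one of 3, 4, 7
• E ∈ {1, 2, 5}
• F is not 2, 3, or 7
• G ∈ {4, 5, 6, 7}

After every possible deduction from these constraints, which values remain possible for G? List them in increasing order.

C has just one choice, so C = 6. So B, F, G can't be 6.
B must be 3 (only option left). So A, D can't be 3.
No further eliminations apply; G can still be any of 4, 5, 7.

4, 5, 7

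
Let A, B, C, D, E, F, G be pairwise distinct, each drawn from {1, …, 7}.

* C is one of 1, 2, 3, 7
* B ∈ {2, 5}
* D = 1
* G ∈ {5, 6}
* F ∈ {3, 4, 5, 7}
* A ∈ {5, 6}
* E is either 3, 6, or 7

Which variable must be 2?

D has just one choice, so D = 1. So C can't be 1.
The 6 still-open variables together cover exactly {2, 3, 4, 5, 6, 7} — 6 values for 6 variables — and 4 appears only in F's list, so F = 4.
A and G between them cover only {5, 6} — a naked pair. Remove those values from B, E.
So 2 goes to B.

B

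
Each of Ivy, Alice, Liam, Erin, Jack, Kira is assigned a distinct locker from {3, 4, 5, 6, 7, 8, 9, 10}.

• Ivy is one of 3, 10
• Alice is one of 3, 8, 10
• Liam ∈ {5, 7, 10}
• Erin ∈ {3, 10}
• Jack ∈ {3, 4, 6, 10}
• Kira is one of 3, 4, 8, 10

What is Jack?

6

Ivy and Erin share exactly the 2 values {3, 10}; by pigeonhole those values go to them, so strike 3, 10 from Alice, Liam, Jack, Kira.
Alice has just one choice, so Alice = 8. Remove 8 from Kira.
That leaves Kira = 4. Eliminate 4 elsewhere: Jack.
So Jack = 6.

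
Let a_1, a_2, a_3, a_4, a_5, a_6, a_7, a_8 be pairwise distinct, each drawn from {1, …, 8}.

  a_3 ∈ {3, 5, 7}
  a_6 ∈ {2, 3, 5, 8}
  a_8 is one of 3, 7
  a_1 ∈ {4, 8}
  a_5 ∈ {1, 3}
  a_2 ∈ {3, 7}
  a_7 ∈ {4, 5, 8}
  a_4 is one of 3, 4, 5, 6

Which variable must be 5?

a_3

The 8 variables together cover exactly {1, 2, 3, 4, 5, 6, 7, 8} — 8 values for 8 variables — and 1 appears only in a_5's list, so a_5 = 1.
Among the 7 still-open variables, 2 fits only a_6 (and all 7 values in {2, 3, 4, 5, 6, 7, 8} must be used), so a_6 = 2.
The 6 still-open variables draw from only 6 values {3, 4, 5, 6, 7, 8}, so each is used; only a_4 can be 6, hence a_4 = 6.
The 2 variables a_2 and a_8 are confined to {3, 7}, which locks those values in; drop them from a_3.
So 5 goes to a_3.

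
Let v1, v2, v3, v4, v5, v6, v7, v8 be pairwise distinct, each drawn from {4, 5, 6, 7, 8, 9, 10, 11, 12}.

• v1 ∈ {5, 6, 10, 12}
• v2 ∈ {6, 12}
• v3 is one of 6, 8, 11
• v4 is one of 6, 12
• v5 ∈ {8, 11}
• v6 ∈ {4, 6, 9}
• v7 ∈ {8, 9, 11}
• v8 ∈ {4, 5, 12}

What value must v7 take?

The 8 variables together cover exactly {4, 5, 6, 8, 9, 10, 11, 12} — 8 values for 8 variables — and 10 appears only in v1's list, so v1 = 10.
The 7 still-open variables draw from only 7 values {4, 5, 6, 8, 9, 11, 12}, so each is used; only v8 can be 5, hence v8 = 5.
The 6 still-open variables draw from only 6 values {4, 6, 8, 9, 11, 12}, so each is used; only v6 can be 4, hence v6 = 4.
The 5 still-open variables together cover exactly {6, 8, 9, 11, 12} — 5 values for 5 variables — and 9 appears only in v7's list, so v7 = 9.

9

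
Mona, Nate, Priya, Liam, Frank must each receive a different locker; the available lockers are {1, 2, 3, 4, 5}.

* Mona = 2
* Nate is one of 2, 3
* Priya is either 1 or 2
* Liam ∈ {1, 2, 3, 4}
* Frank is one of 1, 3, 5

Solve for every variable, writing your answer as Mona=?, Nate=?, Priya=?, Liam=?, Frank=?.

Mona's domain is down to {2}, so Mona = 2. Strike 2 from Nate, Priya, Liam.
That leaves Nate = 3. Eliminate 3 elsewhere: Liam, Frank.
That leaves Priya = 1. Remove 1 from Liam, Frank.
Liam has just one choice, so Liam = 4.
That leaves Frank = 5.

Mona=2, Nate=3, Priya=1, Liam=4, Frank=5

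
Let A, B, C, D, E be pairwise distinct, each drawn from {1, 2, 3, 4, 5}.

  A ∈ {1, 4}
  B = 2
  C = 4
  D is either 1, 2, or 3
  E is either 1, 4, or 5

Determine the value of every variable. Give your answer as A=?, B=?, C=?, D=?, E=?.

B must be 2 (only option left). So D can't be 2.
That leaves C = 4. Strike 4 from A, E.
That leaves A = 1. Strike 1 from D, E.
That leaves D = 3.
E must be 5 (only option left).

A=1, B=2, C=4, D=3, E=5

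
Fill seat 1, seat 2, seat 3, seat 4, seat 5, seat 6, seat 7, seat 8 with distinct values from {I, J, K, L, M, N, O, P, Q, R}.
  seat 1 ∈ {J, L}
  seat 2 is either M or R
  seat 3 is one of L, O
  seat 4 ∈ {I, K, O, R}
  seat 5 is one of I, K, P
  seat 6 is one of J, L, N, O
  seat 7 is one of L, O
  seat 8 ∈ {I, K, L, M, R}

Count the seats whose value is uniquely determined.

The 2 variables seat 3 and seat 7 are confined to {L, O}, which locks those values in; drop them from seat 1, seat 4, seat 6, seat 8.
That leaves seat 1 = J. Strike J from seat 6.
seat 6 must be N (only option left).
Determined: seat 1=J, seat 6=N. The other seats each still have more than one consistent value. That makes 2.

2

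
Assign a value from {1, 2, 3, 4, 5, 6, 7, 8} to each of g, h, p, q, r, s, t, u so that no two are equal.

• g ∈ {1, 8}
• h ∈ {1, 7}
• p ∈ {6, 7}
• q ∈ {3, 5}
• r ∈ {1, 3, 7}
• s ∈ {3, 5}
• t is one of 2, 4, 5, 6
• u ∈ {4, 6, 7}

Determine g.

8

Among the 8 variables, 2 fits only t (and all 8 values in {1, 2, 3, 4, 5, 6, 7, 8} must be used), so t = 2.
Among the 7 still-open variables, 4 fits only u (and all 7 values in {1, 3, 4, 5, 6, 7, 8} must be used), so u = 4.
The 6 still-open variables draw from only 6 values {1, 3, 5, 6, 7, 8}, so each is used; only p can be 6, hence p = 6.
Among the 5 still-open variables, 8 fits only g (and all 5 values in {1, 3, 5, 7, 8} must be used), so g = 8.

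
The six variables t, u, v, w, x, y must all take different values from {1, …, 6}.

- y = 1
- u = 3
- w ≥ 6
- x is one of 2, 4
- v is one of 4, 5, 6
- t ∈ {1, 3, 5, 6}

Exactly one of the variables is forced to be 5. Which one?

t

u's domain is down to {3}, so u = 3. Eliminate 3 elsewhere: t.
w's domain is down to {6}, so w = 6. Remove 6 from t, v.
y must be 1 (only option left). Remove 1 from t.
So 5 goes to t.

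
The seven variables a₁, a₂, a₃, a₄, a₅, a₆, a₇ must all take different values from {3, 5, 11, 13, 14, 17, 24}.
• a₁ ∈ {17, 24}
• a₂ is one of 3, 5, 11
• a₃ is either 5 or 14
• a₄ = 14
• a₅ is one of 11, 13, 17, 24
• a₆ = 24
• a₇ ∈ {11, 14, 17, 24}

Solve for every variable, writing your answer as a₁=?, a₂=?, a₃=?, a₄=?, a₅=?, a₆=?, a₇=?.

a₁=17, a₂=3, a₃=5, a₄=14, a₅=13, a₆=24, a₇=11

a₄ must be 14 (only option left). Strike 14 from a₃, a₇.
a₆ must be 24 (only option left). Strike 24 from a₁, a₅, a₇.
That leaves a₁ = 17. So a₅, a₇ can't be 17.
a₃'s domain is down to {5}, so a₃ = 5. So a₂ can't be 5.
That leaves a₇ = 11. Remove 11 from a₂, a₅.
That leaves a₂ = 3.
That leaves a₅ = 13.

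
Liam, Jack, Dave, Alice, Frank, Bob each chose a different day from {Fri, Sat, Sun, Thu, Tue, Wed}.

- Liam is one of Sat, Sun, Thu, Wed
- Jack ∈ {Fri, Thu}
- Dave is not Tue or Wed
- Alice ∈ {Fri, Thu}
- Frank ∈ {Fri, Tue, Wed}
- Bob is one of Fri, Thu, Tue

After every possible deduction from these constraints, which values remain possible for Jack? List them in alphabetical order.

Jack and Alice share exactly the 2 values {Fri, Thu}; by pigeonhole those values go to them, so strike Fri, Thu from Liam, Dave, Frank, Bob.
That leaves Bob = Tue. So Frank can't be Tue.
That leaves Frank = Wed. Remove Wed from Liam.
No further eliminations apply; Jack can still be any of Fri, Thu.

Fri, Thu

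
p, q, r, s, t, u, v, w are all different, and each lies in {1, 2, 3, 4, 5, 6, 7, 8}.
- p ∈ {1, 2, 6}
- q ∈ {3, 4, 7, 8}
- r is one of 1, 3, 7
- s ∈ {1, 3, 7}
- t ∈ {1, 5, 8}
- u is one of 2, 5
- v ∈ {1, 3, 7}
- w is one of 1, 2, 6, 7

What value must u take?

5

The 8 variables draw from only 8 values {1, 2, 3, 4, 5, 6, 7, 8}, so each is used; only q can be 4, hence q = 4.
Among the 7 still-open variables, 8 fits only t (and all 7 values in {1, 2, 3, 5, 6, 7, 8} must be used), so t = 8.
Among the 6 still-open variables, 5 fits only u (and all 6 values in {1, 2, 3, 5, 6, 7} must be used), so u = 5.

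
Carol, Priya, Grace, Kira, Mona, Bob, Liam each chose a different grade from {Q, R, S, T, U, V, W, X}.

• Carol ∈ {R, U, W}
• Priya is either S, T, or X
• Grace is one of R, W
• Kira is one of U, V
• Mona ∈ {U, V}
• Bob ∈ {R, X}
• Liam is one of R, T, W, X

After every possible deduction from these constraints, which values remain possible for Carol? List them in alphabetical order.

R, W

The 7 variables draw from only 7 values {R, S, T, U, V, W, X}, so each is used; only Priya can be S, hence Priya = S.
Among the 6 still-open variables, T fits only Liam (and all 6 values in {R, T, U, V, W, X} must be used), so Liam = T.
The 5 still-open variables draw from only 5 values {R, U, V, W, X}, so each is used; only Bob can be X, hence Bob = X.
Kira and Mona share exactly the 2 values {U, V}; by pigeonhole those values go to them, so strike U, V from Carol.
No further eliminations apply; Carol can still be any of R, W.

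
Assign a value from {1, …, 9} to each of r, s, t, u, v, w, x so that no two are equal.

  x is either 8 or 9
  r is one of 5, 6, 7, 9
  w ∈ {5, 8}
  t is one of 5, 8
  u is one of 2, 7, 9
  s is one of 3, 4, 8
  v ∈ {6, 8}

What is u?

The 2 variables t and w are confined to {5, 8}, which locks those values in; drop them from r, s, v, x.
v has just one choice, so v = 6. So r can't be 6.
That leaves x = 9. So r, u can't be 9.
r must be 7 (only option left). So u can't be 7.
So u = 2.

2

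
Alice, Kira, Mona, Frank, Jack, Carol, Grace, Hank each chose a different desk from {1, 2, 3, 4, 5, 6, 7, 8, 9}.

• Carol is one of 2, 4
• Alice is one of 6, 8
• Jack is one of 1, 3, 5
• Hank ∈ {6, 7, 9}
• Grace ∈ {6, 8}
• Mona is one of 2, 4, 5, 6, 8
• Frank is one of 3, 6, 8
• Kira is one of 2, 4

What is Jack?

1

Alice and Grace between them cover only {6, 8} — a naked pair. Remove those values from Mona, Frank, Hank.
Frank has just one choice, so Frank = 3. Remove 3 from Jack.
The 2 variables Kira and Carol are confined to {2, 4}, which locks those values in; drop them from Mona.
Mona must be 5 (only option left). Eliminate 5 elsewhere: Jack.
So Jack = 1.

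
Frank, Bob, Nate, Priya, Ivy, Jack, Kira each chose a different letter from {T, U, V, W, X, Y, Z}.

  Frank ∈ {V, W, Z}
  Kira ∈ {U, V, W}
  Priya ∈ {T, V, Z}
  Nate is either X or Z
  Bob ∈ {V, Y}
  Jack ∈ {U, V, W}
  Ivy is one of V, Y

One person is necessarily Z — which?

The 7 variables draw from only 7 values {T, U, V, W, X, Y, Z}, so each is used; only Priya can be T, hence Priya = T.
Among the 6 still-open variables, X fits only Nate (and all 6 values in {U, V, W, X, Y, Z} must be used), so Nate = X.
The 5 still-open variables together cover exactly {U, V, W, Y, Z} — 5 values for 5 variables — and Z appears only in Frank's list, so Frank = Z.

Frank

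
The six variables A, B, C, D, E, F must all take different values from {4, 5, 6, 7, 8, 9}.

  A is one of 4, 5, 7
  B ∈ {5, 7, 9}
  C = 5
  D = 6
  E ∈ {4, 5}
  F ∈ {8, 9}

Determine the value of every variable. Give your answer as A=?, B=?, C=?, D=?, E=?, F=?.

A=7, B=9, C=5, D=6, E=4, F=8

C has just one choice, so C = 5. So A, B, E can't be 5.
D has just one choice, so D = 6.
That leaves E = 4. So A can't be 4.
That leaves A = 7. Remove 7 from B.
That leaves B = 9. So F can't be 9.
F must be 8 (only option left).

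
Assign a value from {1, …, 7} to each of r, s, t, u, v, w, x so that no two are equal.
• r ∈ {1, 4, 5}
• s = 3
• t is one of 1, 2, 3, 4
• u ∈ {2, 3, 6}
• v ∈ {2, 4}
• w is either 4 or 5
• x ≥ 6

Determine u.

s has just one choice, so s = 3. Strike 3 from t, u.
The 6 still-open variables together cover exactly {1, 2, 4, 5, 6, 7} — 6 values for 6 variables — and 7 appears only in x's list, so x = 7.
The 5 still-open variables draw from only 5 values {1, 2, 4, 5, 6}, so each is used; only u can be 6, hence u = 6.

6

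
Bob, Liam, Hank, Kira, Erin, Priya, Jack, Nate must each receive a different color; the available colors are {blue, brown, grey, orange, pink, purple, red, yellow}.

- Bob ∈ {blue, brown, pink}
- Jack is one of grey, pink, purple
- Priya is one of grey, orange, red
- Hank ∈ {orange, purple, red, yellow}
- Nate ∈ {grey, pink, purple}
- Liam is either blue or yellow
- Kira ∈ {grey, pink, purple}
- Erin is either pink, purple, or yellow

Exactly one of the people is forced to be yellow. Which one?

Erin

The 8 variables together cover exactly {blue, brown, grey, orange, pink, purple, red, yellow} — 8 values for 8 variables — and brown appears only in Bob's list, so Bob = brown.
The 7 still-open variables draw from only 7 values {blue, grey, orange, pink, purple, red, yellow}, so each is used; only Liam can be blue, hence Liam = blue.
Kira, Jack, Nate share exactly the 3 values {grey, pink, purple}; by pigeonhole those values go to them, so strike grey, pink, purple from Hank, Erin, Priya.
So yellow goes to Erin.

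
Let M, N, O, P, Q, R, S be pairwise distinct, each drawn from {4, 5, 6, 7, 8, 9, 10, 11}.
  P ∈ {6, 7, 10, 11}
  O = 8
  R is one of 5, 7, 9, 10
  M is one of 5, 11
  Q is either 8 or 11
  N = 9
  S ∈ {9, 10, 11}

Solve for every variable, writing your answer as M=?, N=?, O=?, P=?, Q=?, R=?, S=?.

N must be 9 (only option left). Strike 9 from R, S.
O has just one choice, so O = 8. So Q can't be 8.
Q has just one choice, so Q = 11. So M, P, S can't be 11.
That leaves S = 10. Strike 10 from P, R.
That leaves M = 5. Eliminate 5 elsewhere: R.
R must be 7 (only option left). Eliminate 7 elsewhere: P.
P's domain is down to {6}, so P = 6.

M=5, N=9, O=8, P=6, Q=11, R=7, S=10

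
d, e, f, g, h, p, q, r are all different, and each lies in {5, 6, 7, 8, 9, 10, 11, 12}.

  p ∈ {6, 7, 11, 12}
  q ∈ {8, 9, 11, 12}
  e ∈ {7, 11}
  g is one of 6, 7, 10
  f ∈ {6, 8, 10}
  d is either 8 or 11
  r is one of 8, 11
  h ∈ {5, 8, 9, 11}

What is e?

Among the 8 variables, 5 fits only h (and all 8 values in {5, 6, 7, 8, 9, 10, 11, 12} must be used), so h = 5.
Among the 7 still-open variables, 9 fits only q (and all 7 values in {6, 7, 8, 9, 10, 11, 12} must be used), so q = 9.
Among the 6 still-open variables, 12 fits only p (and all 6 values in {6, 7, 8, 10, 11, 12} must be used), so p = 12.
The 2 variables d and r are confined to {8, 11}, which locks those values in; drop them from e, f.
So e = 7.

7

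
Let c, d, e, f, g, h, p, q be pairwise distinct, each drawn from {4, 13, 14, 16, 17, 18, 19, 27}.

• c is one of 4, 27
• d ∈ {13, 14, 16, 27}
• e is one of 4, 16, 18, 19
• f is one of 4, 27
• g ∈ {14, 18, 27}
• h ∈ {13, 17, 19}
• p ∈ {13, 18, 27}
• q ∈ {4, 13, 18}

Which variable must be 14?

Among the 8 variables, 17 fits only h (and all 8 values in {4, 13, 14, 16, 17, 18, 19, 27} must be used), so h = 17.
Among the 7 still-open variables, 19 fits only e (and all 7 values in {4, 13, 14, 16, 18, 19, 27} must be used), so e = 19.
The 6 still-open variables draw from only 6 values {4, 13, 14, 16, 18, 27}, so each is used; only d can be 16, hence d = 16.
The 5 still-open variables draw from only 5 values {4, 13, 14, 18, 27}, so each is used; only g can be 14, hence g = 14.

g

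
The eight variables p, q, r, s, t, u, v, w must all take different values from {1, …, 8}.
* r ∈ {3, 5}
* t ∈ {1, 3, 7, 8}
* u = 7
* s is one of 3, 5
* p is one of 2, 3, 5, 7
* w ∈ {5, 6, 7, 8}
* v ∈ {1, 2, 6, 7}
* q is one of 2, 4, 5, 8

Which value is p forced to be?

u must be 7 (only option left). So p, t, v, w can't be 7.
Among the 7 still-open variables, 4 fits only q (and all 7 values in {1, 2, 3, 4, 5, 6, 8} must be used), so q = 4.
r and s share exactly the 2 values {3, 5}; by pigeonhole those values go to them, so strike 3, 5 from p, t, w.
So p = 2.

2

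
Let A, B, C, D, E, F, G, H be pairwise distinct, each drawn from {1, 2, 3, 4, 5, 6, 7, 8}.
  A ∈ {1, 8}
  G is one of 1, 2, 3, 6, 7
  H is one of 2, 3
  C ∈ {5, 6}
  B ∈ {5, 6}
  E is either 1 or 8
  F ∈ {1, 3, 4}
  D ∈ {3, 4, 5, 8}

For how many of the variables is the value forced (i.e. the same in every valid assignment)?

The 8 variables draw from only 8 values {1, 2, 3, 4, 5, 6, 7, 8}, so each is used; only G can be 7, hence G = 7.
The 7 still-open variables draw from only 7 values {1, 2, 3, 4, 5, 6, 8}, so each is used; only H can be 2, hence H = 2.
A and E share exactly the 2 values {1, 8}; by pigeonhole those values go to them, so strike 1, 8 from D, F.
The 2 variables B and C are confined to {5, 6}, which locks those values in; drop them from D.
Determined: G=7, H=2. The other variables each still have more than one consistent value. That makes 2.

2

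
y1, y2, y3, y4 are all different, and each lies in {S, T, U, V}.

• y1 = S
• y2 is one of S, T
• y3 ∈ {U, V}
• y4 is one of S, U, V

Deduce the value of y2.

T

y1's domain is down to {S}, so y1 = S. So y2, y4 can't be S.
So y2 = T.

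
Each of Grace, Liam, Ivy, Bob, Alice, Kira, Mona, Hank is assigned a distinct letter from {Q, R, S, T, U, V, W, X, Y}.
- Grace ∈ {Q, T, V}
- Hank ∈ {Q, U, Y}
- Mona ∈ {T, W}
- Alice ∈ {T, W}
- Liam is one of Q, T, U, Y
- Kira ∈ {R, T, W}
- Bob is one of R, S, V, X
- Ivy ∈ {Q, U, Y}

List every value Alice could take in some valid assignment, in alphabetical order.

Alice and Mona share exactly the 2 values {T, W}; by pigeonhole those values go to them, so strike T, W from Grace, Liam, Kira.
Kira has just one choice, so Kira = R. So Bob can't be R.
Liam, Ivy, Hank between them cover only {Q, U, Y} — a naked triple. Remove those values from Grace.
That leaves Grace = V. Remove V from Bob.
No further eliminations apply; Alice can still be any of T, W.

T, W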